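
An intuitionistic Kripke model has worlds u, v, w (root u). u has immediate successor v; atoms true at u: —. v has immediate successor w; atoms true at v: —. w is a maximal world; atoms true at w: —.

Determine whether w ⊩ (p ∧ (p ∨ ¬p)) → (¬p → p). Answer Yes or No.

w ⊩ (p ∧ (p ∨ ¬p)) → (¬p → p) vacuously: no world accessible from w forces the antecedent p ∧ (p ∨ ¬p).

Yes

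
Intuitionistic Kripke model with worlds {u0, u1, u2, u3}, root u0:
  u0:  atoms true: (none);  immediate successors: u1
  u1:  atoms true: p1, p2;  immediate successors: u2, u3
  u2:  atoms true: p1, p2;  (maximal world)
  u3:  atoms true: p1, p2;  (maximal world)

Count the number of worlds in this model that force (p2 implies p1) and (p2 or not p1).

3

u0: does not force it — u0 does not force (p2 implies p1) and (p2 or not p1) since u0 fails p2 or not p1.
u1: forces it.
u2: forces it.
u3: forces it.
Worlds forcing the formula: {u1, u2, u3}.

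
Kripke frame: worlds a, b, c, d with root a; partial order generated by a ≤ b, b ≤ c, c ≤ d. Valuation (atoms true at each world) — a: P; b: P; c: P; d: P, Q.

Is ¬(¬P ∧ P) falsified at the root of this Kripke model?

a ⊩ ¬(¬P ∧ P): no world accessible from a forces ¬P ∧ P.
So the root a forces ¬(¬P ∧ P); the model is not a countermodel.

No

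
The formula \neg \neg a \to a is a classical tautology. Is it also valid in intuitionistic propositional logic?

This is double-negation elimination, which is not intuitionistically valid.
A Kripke countermodel: worlds u0, u1; order generated by u0 \le u1; atoms true at each world — u0:{}; u1:{a}.
u0 \nVdash \neg \neg a \to a: already at u0 itself, u0 \Vdash \neg \neg a but u0 \nVdash a.
u0 lacks atom a, so u0 \nVdash a.
So the root u0 does not force the formula.

No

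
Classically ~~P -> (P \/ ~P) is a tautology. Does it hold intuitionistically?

This is a variant of double-negation elimination (deriving excluded middle from double negation), which is not intuitionistically valid.
A Kripke countermodel: worlds w0, w1; order generated by w0 <= w1; atoms true at each world — w0:{}; w1:{P}.
w0 ||-/- ~~P -> (P \/ ~P): already at w0 itself, w0 ||- ~~P but w0 ||-/- P \/ ~P.
w0 ||-/- P \/ ~P: neither disjunct is forced at w0.
w0 lacks atom P, so w0 ||-/- P.
So the root w0 does not force the formula.

No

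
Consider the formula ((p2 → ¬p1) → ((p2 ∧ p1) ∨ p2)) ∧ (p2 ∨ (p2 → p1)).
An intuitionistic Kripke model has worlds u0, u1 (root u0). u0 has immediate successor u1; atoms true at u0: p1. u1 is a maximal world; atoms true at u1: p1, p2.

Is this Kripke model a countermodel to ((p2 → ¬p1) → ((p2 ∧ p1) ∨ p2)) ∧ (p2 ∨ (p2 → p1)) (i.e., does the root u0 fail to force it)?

No

u0 ⊩ ((p2 → ¬p1) → ((p2 ∧ p1) ∨ p2)) ∧ (p2 ∨ (p2 → p1)) since u0 forces both conjuncts.
So the root u0 forces ((p2 → ¬p1) → ((p2 ∧ p1) ∨ p2)) ∧ (p2 ∨ (p2 → p1)); the model is not a countermodel.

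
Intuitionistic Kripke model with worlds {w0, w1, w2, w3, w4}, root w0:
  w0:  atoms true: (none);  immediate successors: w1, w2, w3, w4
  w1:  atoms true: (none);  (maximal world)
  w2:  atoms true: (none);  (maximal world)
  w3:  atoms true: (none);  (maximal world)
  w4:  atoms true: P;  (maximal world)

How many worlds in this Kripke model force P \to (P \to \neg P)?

3

w0: does not force it — w0 \nVdash P \to (P \to \neg P): at the accessible world w4, w4 \Vdash P but w4 \nVdash P \to \neg P.
w1: forces it.
w2: forces it.
w3: forces it.
w4: does not force it — w4 \nVdash P \to (P \to \neg P): already at w4 itself, w4 \Vdash P but w4 \nVdash P \to \neg P.
Worlds forcing the formula: {w1, w2, w3}.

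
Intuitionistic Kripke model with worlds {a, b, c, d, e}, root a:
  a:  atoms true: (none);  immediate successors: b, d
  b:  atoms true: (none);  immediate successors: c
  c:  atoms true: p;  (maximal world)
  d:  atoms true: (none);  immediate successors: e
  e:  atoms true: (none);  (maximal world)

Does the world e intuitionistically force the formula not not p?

e does not force not not p since e is accessible from e and e forces not p.
e forces not p: no world accessible from e forces p.

No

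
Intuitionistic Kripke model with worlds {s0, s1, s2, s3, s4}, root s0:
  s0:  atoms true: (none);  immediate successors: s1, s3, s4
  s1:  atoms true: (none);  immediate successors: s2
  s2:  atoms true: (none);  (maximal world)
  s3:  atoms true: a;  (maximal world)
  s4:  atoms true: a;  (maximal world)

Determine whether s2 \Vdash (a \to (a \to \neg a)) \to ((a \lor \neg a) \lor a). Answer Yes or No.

s2 \Vdash (a \to (a \to \neg a)) \to ((a \lor \neg a) \lor a): every world accessible from s2 that forces a \to (a \to \neg a) (namely s2) also forces (a \lor \neg a) \lor a.

Yes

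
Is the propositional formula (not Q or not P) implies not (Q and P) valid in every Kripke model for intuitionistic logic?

This is a constructively valid De Morgan direction (disjunction of negations to negated conjunction), which is intuitionistically derivable.
If not Q holds at a world then no accessible world forces Q, hence none forces Q and P; likewise for not P.

Yes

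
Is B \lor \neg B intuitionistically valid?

No

This is the law of excluded middle, which is not intuitionistically valid.
A Kripke countermodel: worlds u0, u1; order generated by u0 \le u1; atoms true at each world — u0:{}; u1:{B}.
u0 \nVdash B \lor \neg B: neither disjunct is forced at u0.
u0 lacks atom B, so u0 \nVdash B.
So the root u0 does not force the formula.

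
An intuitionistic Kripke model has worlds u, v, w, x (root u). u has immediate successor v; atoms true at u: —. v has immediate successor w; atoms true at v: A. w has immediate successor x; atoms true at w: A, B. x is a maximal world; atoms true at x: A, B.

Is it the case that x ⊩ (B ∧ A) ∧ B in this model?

Yes

x ⊩ (B ∧ A) ∧ B since x forces both conjuncts.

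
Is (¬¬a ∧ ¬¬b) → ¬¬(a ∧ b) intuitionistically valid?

This is the distribution of double negation over conjunction, which is intuitionistically derivable.
Assume ¬¬a, ¬¬b, and ¬(a ∧ b). From a we'd get ¬b (since a ∧ b is refuted), contradicting ¬¬b; so ¬a, contradicting ¬¬a.

Yes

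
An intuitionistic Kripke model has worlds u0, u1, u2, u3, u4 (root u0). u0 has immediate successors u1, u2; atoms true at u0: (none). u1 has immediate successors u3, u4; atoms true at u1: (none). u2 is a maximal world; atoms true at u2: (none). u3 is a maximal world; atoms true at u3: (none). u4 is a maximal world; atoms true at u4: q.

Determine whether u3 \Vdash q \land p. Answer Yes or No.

u3 \nVdash q \land p since u3 fails q.

No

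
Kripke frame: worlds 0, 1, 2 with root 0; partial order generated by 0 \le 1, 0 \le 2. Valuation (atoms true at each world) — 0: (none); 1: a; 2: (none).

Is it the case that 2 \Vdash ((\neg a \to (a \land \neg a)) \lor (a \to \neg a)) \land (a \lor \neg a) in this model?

2 \Vdash ((\neg a \to (a \land \neg a)) \lor (a \to \neg a)) \land (a \lor \neg a) since 2 forces both conjuncts.

Yes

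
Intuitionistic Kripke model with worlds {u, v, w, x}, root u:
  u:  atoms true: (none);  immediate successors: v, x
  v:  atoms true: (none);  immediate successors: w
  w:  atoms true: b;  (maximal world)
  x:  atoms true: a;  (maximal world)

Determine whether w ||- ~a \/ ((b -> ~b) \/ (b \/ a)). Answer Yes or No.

Yes

w ||- ~a \/ ((b -> ~b) \/ (b \/ a)) via the disjunct ~a.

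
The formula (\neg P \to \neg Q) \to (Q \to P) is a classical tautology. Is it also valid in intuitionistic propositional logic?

This is the converse of contraposition, which is not intuitionistically valid.
A Kripke countermodel: worlds u0, u1; order generated by u0 \le u1; atoms true at each world — u0:{Q}; u1:{P,Q}.
u0 \nVdash (\neg P \to \neg Q) \to (Q \to P): already at u0 itself, u0 \Vdash \neg P \to \neg Q but u0 \nVdash Q \to P.
u0 \nVdash Q \to P: already at u0 itself, u0 \Vdash Q but u0 \nVdash P.
u0 lacks atom P, so u0 \nVdash P.
So the root u0 does not force the formula.

No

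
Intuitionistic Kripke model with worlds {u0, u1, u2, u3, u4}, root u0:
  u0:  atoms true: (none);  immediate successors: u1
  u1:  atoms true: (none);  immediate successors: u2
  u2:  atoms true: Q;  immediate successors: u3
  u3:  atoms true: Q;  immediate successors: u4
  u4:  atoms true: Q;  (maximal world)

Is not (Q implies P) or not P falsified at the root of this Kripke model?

u0 forces not (Q implies P) or not P via the disjunct not (Q implies P).
So the root u0 forces not (Q implies P) or not P; the model is not a countermodel.

No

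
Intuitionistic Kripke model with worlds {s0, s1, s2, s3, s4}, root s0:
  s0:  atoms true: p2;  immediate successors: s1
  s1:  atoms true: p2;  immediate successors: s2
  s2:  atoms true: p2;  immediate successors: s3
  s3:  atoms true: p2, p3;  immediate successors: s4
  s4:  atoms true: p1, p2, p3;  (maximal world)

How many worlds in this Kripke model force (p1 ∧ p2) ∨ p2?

5

s0: forces it.
s1: forces it.
s2: forces it.
s3: forces it.
s4: forces it.
Worlds forcing the formula: {s0, s1, s2, s3, s4}.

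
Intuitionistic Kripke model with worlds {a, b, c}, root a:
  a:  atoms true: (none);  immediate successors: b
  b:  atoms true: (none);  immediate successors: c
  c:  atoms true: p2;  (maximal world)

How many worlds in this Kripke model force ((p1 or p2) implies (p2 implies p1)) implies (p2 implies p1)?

3

a: forces it.
b: forces it.
c: forces it.
Worlds forcing the formula: {a, b, c}.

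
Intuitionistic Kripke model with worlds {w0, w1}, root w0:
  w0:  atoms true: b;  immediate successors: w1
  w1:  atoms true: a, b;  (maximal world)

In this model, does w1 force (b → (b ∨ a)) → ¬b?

w1 ⊮ (b → (b ∨ a)) → ¬b: already at w1 itself, w1 ⊩ b → (b ∨ a) but w1 ⊮ ¬b.
w1 ⊮ ¬b since w1 is accessible from w1 and w1 ⊩ b.

No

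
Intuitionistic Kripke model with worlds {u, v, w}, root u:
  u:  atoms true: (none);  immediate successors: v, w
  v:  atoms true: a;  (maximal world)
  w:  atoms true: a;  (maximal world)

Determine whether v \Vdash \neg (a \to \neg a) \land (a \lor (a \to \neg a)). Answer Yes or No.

v \Vdash \neg (a \to \neg a) \land (a \lor (a \to \neg a)) since v forces both conjuncts.

Yes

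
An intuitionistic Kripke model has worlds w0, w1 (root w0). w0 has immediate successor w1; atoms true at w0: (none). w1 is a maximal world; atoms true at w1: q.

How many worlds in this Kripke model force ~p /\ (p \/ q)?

w0: does not force it — w0 ||-/- ~p /\ (p \/ q) since w0 fails p \/ q.
w1: forces it.
Worlds forcing the formula: {w1}.

1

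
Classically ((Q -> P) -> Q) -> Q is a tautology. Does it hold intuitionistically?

No

This is Peirce's law, which is not intuitionistically valid.
A Kripke countermodel: worlds u, v; order generated by u <= v; atoms true at each world — u:{}; v:{Q}.
u ||-/- ((Q -> P) -> Q) -> Q: already at u itself, u ||- (Q -> P) -> Q but u ||-/- Q.
u lacks atom Q, so u ||-/- Q.
So the root u does not force the formula.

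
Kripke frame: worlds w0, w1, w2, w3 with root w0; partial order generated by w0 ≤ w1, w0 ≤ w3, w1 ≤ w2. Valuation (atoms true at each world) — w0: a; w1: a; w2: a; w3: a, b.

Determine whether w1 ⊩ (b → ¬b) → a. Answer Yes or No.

w1 ⊩ (b → ¬b) → a: every world accessible from w1 that forces b → ¬b (namely w1, w2) also forces a.

Yes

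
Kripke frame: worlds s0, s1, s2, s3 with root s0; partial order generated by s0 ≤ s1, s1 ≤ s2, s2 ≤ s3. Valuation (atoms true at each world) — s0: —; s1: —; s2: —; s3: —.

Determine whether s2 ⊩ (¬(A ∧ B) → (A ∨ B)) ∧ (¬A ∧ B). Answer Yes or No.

s2 ⊮ (¬(A ∧ B) → (A ∨ B)) ∧ (¬A ∧ B) since s2 fails ¬(A ∧ B) → (A ∨ B).

No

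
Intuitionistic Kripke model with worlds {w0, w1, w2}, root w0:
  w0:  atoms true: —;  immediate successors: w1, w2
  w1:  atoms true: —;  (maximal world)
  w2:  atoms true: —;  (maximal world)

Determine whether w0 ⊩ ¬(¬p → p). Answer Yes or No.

w0 ⊩ ¬(¬p → p): no world accessible from w0 forces ¬p → p.

Yes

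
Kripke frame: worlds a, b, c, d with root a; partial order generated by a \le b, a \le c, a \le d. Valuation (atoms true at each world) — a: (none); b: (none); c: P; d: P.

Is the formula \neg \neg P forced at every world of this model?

Not every world: a \nVdash \neg \neg P.
a \nVdash \neg \neg P since b is accessible from a and b \Vdash \neg P.
b \Vdash \neg P: no world accessible from b forces P.

No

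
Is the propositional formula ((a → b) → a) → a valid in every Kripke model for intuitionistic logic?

This is Peirce's law, which is not intuitionistically valid.
A Kripke countermodel: worlds u0, u1; order generated by u0 ≤ u1; atoms true at each world — u0:{}; u1:{a}.
u0 ⊮ ((a → b) → a) → a: already at u0 itself, u0 ⊩ (a → b) → a but u0 ⊮ a.
u0 lacks atom a, so u0 ⊮ a.
So the root u0 does not force the formula.

No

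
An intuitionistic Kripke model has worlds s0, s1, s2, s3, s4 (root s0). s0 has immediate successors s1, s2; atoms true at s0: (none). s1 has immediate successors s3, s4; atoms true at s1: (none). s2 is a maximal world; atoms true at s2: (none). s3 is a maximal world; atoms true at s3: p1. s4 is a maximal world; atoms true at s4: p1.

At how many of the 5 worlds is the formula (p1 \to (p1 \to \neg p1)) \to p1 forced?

3

s0: does not force it — s0 \nVdash (p1 \to (p1 \to \neg p1)) \to p1: at the accessible world s2, s2 \Vdash p1 \to (p1 \to \neg p1) but s2 \nVdash p1.
s1: forces it.
s2: does not force it — s2 \nVdash (p1 \to (p1 \to \neg p1)) \to p1: already at s2 itself, s2 \Vdash p1 \to (p1 \to \neg p1) but s2 \nVdash p1.
s3: forces it.
s4: forces it.
Worlds forcing the formula: {s1, s3, s4}.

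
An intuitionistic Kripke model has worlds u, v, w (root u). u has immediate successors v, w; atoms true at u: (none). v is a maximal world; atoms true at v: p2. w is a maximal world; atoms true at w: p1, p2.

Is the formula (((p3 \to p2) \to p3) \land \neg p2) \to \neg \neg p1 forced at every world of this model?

Yes

u \Vdash (((p3 \to p2) \to p3) \land \neg p2) \to \neg \neg p1 vacuously: no world accessible from u forces the antecedent ((p3 \to p2) \to p3) \land \neg p2.
Since the root u forces (((p3 \to p2) \to p3) \land \neg p2) \to \neg \neg p1 and forcing is persistent (monotone upward), every world forces it.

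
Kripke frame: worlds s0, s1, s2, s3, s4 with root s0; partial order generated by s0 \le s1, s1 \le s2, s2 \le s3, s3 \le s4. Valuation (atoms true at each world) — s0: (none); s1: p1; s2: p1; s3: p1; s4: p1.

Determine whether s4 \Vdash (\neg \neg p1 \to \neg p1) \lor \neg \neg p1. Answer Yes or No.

Yes

s4 \Vdash (\neg \neg p1 \to \neg p1) \lor \neg \neg p1 via the disjunct \neg \neg p1.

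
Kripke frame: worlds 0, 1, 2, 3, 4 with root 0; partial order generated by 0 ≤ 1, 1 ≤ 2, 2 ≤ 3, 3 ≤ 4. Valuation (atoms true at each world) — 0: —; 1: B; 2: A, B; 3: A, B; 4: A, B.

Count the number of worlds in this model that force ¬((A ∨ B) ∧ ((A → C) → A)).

0

0: does not force it — 0 ⊮ ¬((A ∨ B) ∧ ((A → C) → A)) since 1 is accessible from 0 and 1 ⊩ (A ∨ B) ∧ ((A → C) → A).
1: does not force it.
2: does not force it.
3: does not force it.
4: does not force it.
Worlds forcing the formula: { }.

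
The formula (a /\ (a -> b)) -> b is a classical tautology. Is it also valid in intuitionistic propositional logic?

This is modus ponens in implicational form, which is intuitionistically derivable.
If a world forces a and a -> b, then applying the implication at that world (which is accessible from itself) gives b.

Yes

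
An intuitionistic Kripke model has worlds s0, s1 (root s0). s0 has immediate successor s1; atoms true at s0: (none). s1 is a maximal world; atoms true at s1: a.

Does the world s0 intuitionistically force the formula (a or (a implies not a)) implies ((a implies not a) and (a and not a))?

s0 does not force (a or (a implies not a)) implies ((a implies not a) and (a and not a)): at the accessible world s1, s1 forces a or (a implies not a) but s1 does not force (a implies not a) and (a and not a).
s1 does not force (a implies not a) and (a and not a) since s1 fails a implies not a.

No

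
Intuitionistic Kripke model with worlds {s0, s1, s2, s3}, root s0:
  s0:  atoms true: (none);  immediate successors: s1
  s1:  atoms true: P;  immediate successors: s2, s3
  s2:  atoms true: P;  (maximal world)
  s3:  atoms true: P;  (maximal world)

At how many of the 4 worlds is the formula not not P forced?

4

s0: forces it.
s1: forces it.
s2: forces it.
s3: forces it.
Worlds forcing the formula: {s0, s1, s2, s3}.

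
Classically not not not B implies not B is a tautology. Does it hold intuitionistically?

Yes

This is triple-negation reduction, which is intuitionistically derivable.
Assume not not not B and suppose B. Then not not B (double-negation introduction), contradicting not not not B. So not B.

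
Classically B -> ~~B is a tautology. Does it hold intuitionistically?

Yes

This is double-negation introduction, which is intuitionistically derivable.
If a world forces B then every accessible world forces B (persistence), so none forces ~B; hence ~~B.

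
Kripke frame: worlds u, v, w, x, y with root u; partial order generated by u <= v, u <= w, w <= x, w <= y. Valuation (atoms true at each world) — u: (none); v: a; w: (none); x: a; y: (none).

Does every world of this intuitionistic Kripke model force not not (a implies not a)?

No

Not every world: u does not force not not (a implies not a).
u does not force not not (a implies not a) since v is accessible from u and v forces not (a implies not a).
v forces not (a implies not a): no world accessible from v forces a implies not a.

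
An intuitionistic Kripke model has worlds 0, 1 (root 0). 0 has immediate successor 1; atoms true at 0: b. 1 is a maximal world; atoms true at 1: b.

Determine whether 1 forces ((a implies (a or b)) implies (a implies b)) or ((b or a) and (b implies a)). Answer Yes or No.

Yes

1 forces ((a implies (a or b)) implies (a implies b)) or ((b or a) and (b implies a)) via the disjunct (a implies (a or b)) implies (a implies b).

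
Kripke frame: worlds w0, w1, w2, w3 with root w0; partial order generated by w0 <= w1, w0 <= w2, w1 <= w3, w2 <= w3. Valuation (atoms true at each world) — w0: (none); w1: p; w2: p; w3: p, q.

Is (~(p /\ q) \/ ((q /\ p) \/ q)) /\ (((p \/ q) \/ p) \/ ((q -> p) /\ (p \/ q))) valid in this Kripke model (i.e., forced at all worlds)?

No

Not every world: w0 ||-/- (~(p /\ q) \/ ((q /\ p) \/ q)) /\ (((p \/ q) \/ p) \/ ((q -> p) /\ (p \/ q))).
w0 ||-/- (~(p /\ q) \/ ((q /\ p) \/ q)) /\ (((p \/ q) \/ p) \/ ((q -> p) /\ (p \/ q))) since w0 fails ~(p /\ q) \/ ((q /\ p) \/ q).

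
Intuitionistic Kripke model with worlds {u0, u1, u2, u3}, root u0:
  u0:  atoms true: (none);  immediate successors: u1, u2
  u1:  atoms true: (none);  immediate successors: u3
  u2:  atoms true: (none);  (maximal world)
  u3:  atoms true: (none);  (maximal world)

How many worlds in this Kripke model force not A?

u0: forces it.
u1: forces it.
u2: forces it.
u3: forces it.
Worlds forcing the formula: {u0, u1, u2, u3}.

4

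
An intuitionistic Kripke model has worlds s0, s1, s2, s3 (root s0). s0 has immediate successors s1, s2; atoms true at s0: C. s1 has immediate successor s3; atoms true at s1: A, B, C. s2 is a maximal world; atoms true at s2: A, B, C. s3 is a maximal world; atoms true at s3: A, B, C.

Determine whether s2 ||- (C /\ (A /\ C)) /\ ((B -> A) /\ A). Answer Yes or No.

s2 ||- (C /\ (A /\ C)) /\ ((B -> A) /\ A) since s2 forces both conjuncts.

Yes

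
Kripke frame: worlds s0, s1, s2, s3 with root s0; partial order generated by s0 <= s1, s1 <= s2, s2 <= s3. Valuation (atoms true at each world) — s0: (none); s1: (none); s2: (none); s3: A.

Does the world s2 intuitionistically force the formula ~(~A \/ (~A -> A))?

s2 ||-/- ~(~A \/ (~A -> A)) since s2 is accessible from s2 and s2 ||- ~A \/ (~A -> A).
s2 ||- ~A \/ (~A -> A) via the disjunct ~A -> A.

No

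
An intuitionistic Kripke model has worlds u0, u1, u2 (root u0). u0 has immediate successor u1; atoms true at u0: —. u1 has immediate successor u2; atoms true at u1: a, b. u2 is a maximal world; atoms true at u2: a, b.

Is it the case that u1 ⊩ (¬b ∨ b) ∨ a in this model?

Yes

u1 ⊩ (¬b ∨ b) ∨ a via the disjunct ¬b ∨ b.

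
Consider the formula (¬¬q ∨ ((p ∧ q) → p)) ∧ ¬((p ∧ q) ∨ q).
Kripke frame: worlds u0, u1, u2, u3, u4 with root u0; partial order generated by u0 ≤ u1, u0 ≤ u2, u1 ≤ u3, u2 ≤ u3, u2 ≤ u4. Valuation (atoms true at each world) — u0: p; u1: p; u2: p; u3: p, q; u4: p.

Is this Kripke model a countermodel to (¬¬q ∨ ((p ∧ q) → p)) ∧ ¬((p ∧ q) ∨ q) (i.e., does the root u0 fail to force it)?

u0 ⊮ (¬¬q ∨ ((p ∧ q) → p)) ∧ ¬((p ∧ q) ∨ q) since u0 fails ¬((p ∧ q) ∨ q).
So the root u0 does not force (¬¬q ∨ ((p ∧ q) → p)) ∧ ¬((p ∧ q) ∨ q); the model is a countermodel.

Yes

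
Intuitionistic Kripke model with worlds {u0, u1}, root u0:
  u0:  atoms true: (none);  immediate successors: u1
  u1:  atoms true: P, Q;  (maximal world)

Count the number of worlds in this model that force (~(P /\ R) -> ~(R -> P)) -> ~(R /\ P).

u0: forces it.
u1: forces it.
Worlds forcing the formula: {u0, u1}.

2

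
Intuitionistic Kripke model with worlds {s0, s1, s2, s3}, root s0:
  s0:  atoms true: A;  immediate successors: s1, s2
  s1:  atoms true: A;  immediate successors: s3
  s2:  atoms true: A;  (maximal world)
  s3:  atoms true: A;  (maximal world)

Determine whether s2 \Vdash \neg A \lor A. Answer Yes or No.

Yes

s2 \Vdash \neg A \lor A via the disjunct A.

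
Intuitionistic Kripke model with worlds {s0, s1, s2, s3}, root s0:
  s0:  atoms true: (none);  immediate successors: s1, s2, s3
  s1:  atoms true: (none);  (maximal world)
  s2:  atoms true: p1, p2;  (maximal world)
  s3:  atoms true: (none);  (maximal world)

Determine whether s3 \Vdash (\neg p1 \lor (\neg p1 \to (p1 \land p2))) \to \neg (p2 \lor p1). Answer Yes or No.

s3 \Vdash (\neg p1 \lor (\neg p1 \to (p1 \land p2))) \to \neg (p2 \lor p1): every world accessible from s3 that forces \neg p1 \lor (\neg p1 \to (p1 \land p2)) (namely s3) also forces \neg (p2 \lor p1).

Yes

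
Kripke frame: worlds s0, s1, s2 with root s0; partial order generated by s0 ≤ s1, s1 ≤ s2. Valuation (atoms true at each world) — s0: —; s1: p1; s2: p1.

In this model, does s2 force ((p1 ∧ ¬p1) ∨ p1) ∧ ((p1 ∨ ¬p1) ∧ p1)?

Yes

s2 ⊩ ((p1 ∧ ¬p1) ∨ p1) ∧ ((p1 ∨ ¬p1) ∧ p1) since s2 forces both conjuncts.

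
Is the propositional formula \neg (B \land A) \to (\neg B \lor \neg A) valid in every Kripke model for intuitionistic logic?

No

This is the constructively invalid direction of De Morgan's law for conjunction, which is not intuitionistically valid.
A Kripke countermodel: worlds a, b, c; order generated by a \le b, a \le c; atoms true at each world — a:{}; b:{B}; c:{A}.
a \nVdash \neg (B \land A) \to (\neg B \lor \neg A): already at a itself, a \Vdash \neg (B \land A) but a \nVdash \neg B \lor \neg A.
a \nVdash \neg B \lor \neg A: neither disjunct is forced at a.
a \nVdash \neg B since b is accessible from a and b \Vdash B.
So the root a does not force the formula.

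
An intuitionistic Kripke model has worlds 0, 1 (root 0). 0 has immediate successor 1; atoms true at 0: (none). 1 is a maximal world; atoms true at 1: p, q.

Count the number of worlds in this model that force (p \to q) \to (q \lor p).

1

0: does not force it — 0 \nVdash (p \to q) \to (q \lor p): already at 0 itself, 0 \Vdash p \to q but 0 \nVdash q \lor p.
1: forces it.
Worlds forcing the formula: {1}.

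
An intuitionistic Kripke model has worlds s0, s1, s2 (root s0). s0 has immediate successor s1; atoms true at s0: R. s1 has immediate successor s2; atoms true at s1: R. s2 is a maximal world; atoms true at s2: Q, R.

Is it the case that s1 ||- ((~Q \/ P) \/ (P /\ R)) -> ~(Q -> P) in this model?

Yes

s1 ||- ((~Q \/ P) \/ (P /\ R)) -> ~(Q -> P) vacuously: no world accessible from s1 forces the antecedent (~Q \/ P) \/ (P /\ R).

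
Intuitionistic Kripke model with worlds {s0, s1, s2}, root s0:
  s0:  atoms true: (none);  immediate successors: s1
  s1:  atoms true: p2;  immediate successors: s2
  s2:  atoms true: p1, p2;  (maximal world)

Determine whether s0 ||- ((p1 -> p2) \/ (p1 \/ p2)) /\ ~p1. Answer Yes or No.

No

s0 ||-/- ((p1 -> p2) \/ (p1 \/ p2)) /\ ~p1 since s0 fails ~p1.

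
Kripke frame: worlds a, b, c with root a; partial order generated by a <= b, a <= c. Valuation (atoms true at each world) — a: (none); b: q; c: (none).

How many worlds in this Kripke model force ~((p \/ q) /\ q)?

a: does not force it — a ||-/- ~((p \/ q) /\ q) since b is accessible from a and b ||- (p \/ q) /\ q.
b: does not force it — b ||-/- ~((p \/ q) /\ q) since b is accessible from b and b ||- (p \/ q) /\ q.
c: forces it.
Worlds forcing the formula: {c}.

1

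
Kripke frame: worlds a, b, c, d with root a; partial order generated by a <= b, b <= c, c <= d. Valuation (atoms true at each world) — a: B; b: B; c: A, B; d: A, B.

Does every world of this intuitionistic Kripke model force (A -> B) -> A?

Not every world: a ||-/- (A -> B) -> A.
a ||-/- (A -> B) -> A: already at a itself, a ||- A -> B but a ||-/- A.
a lacks atom A, so a ||-/- A.

No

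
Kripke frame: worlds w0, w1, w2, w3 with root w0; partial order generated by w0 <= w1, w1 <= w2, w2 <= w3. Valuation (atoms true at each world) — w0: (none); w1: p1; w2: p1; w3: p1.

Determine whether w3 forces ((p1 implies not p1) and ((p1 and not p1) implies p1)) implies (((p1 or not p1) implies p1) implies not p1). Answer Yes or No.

w3 forces ((p1 implies not p1) and ((p1 and not p1) implies p1)) implies (((p1 or not p1) implies p1) implies not p1) vacuously: no world accessible from w3 forces the antecedent (p1 implies not p1) and ((p1 and not p1) implies p1).

Yes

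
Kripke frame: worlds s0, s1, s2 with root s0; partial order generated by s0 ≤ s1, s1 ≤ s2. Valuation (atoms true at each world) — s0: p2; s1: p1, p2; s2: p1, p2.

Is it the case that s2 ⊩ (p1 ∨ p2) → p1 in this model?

s2 ⊩ (p1 ∨ p2) → p1: every world accessible from s2 that forces p1 ∨ p2 (namely s2) also forces p1.

Yes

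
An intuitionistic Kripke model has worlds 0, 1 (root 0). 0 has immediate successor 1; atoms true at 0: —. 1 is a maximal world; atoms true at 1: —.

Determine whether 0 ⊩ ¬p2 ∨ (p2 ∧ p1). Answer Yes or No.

0 ⊩ ¬p2 ∨ (p2 ∧ p1) via the disjunct ¬p2.

Yes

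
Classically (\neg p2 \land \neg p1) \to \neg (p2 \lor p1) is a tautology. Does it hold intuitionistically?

This is a constructively valid De Morgan direction (conjunction of negations to negated disjunction), which is intuitionistically derivable.
If both \neg p2 and \neg p1 hold at a world, no accessible world forces p2 or forces p1, so none forces p2 \lor p1.

Yes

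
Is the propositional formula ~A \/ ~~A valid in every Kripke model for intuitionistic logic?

No

This is the weak law of excluded middle, which is not intuitionistically valid.
A Kripke countermodel: worlds s0, s1, s2; order generated by s0 <= s1, s0 <= s2; atoms true at each world — s0:{}; s1:{A}; s2:{}.
s0 ||-/- ~A \/ ~~A: neither disjunct is forced at s0.
s0 ||-/- ~A since s1 is accessible from s0 and s1 ||- A.
So the root s0 does not force the formula.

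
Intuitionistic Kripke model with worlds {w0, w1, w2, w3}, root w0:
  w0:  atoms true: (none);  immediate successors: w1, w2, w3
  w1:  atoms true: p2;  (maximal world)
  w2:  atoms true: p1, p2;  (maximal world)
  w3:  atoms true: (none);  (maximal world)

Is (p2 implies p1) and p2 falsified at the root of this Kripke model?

Yes

w0 does not force (p2 implies p1) and p2 since w0 fails p2 implies p1.
So the root w0 does not force (p2 implies p1) and p2; the model is a countermodel.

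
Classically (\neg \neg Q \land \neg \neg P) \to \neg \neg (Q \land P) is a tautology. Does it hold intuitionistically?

This is the distribution of double negation over conjunction, which is intuitionistically derivable.
Assume \neg \neg Q, \neg \neg P, and \neg (Q \land P). From Q we'd get \neg P (since Q \land P is refuted), contradicting \neg \neg P; so \neg Q, contradicting \neg \neg Q.

Yes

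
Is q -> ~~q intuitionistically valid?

Yes

This is double-negation introduction, which is intuitionistically derivable.
If a world forces q then every accessible world forces q (persistence), so none forces ~q; hence ~~q.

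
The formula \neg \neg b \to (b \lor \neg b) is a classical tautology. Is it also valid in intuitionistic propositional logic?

This is a variant of double-negation elimination (deriving excluded middle from double negation), which is not intuitionistically valid.
A Kripke countermodel: worlds w0, w1; order generated by w0 \le w1; atoms true at each world — w0:{}; w1:{b}.
w0 \nVdash \neg \neg b \to (b \lor \neg b): already at w0 itself, w0 \Vdash \neg \neg b but w0 \nVdash b \lor \neg b.
w0 \nVdash b \lor \neg b: neither disjunct is forced at w0.
w0 lacks atom b, so w0 \nVdash b.
So the root w0 does not force the formula.

No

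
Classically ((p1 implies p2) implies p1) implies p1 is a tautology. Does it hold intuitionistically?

No

This is Peirce's law, which is not intuitionistically valid.
A Kripke countermodel: worlds 0, 1; order generated by 0 <= 1; atoms true at each world — 0:{}; 1:{p1}.
0 does not force ((p1 implies p2) implies p1) implies p1: already at 0 itself, 0 forces (p1 implies p2) implies p1 but 0 does not force p1.
0 lacks atom p1, so 0 does not force p1.
So the root 0 does not force the formula.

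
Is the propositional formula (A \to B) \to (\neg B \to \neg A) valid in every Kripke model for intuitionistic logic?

Yes

This is the forward direction of contraposition, which is intuitionistically derivable.
Assume A \to B and \neg B. If A held then B would follow, contradicting \neg B; so \neg A.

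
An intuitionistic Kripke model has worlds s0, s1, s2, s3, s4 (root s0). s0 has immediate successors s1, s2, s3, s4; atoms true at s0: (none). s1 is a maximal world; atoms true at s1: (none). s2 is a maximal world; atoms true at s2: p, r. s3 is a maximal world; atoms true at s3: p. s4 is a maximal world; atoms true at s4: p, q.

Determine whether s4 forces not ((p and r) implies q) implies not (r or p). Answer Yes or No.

Yes

s4 forces not ((p and r) implies q) implies not (r or p) vacuously: no world accessible from s4 forces the antecedent not ((p and r) implies q).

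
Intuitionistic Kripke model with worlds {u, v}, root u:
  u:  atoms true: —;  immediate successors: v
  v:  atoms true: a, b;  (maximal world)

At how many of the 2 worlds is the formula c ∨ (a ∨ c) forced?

u: does not force it — u ⊮ c ∨ (a ∨ c): neither disjunct is forced at u.
v: forces it.
Worlds forcing the formula: {v}.

1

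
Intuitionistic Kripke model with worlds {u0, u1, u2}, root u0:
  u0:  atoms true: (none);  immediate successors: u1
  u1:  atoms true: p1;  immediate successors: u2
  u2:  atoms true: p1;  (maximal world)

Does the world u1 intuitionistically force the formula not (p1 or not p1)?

No

u1 does not force not (p1 or not p1) since u1 is accessible from u1 and u1 forces p1 or not p1.
u1 forces p1 or not p1 via the disjunct p1.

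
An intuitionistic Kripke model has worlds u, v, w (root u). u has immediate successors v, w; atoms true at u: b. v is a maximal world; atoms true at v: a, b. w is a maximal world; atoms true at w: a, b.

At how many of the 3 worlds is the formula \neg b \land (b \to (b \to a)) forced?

u: does not force it — u \nVdash \neg b \land (b \to (b \to a)) since u fails \neg b.
v: does not force it — v \nVdash \neg b \land (b \to (b \to a)) since v fails \neg b.
w: does not force it — w \nVdash \neg b \land (b \to (b \to a)) since w fails \neg b.
Worlds forcing the formula: { }.

0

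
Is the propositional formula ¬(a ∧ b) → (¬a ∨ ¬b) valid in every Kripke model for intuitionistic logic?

This is the constructively invalid direction of De Morgan's law for conjunction, which is not intuitionistically valid.
A Kripke countermodel: worlds 0, 1, 2; order generated by 0 ≤ 1, 0 ≤ 2; atoms true at each world — 0:{}; 1:{a}; 2:{b}.
0 ⊮ ¬(a ∧ b) → (¬a ∨ ¬b): already at 0 itself, 0 ⊩ ¬(a ∧ b) but 0 ⊮ ¬a ∨ ¬b.
0 ⊮ ¬a ∨ ¬b: neither disjunct is forced at 0.
0 ⊮ ¬a since 1 is accessible from 0 and 1 ⊩ a.
So the root 0 does not force the formula.

No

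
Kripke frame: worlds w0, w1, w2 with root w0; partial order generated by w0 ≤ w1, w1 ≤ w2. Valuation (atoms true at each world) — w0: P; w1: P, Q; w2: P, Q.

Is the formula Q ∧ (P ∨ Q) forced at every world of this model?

Not every world: w0 ⊮ Q ∧ (P ∨ Q).
w0 ⊮ Q ∧ (P ∨ Q) since w0 fails Q.

No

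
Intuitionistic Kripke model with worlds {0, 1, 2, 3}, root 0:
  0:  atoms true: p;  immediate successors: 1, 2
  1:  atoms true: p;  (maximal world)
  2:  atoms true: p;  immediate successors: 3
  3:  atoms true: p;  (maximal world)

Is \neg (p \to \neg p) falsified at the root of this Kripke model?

0 \Vdash \neg (p \to \neg p): no world accessible from 0 forces p \to \neg p.
So the root 0 forces \neg (p \to \neg p); the model is not a countermodel.

No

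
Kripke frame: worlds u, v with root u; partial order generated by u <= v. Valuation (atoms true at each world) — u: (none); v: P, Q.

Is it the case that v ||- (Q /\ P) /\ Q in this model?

v ||- (Q /\ P) /\ Q since v forces both conjuncts.

Yes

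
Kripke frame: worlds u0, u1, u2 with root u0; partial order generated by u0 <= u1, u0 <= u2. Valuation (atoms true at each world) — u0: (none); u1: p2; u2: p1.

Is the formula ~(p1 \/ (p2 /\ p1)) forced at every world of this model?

No

Not every world: u0 ||-/- ~(p1 \/ (p2 /\ p1)).
u0 ||-/- ~(p1 \/ (p2 /\ p1)) since u2 is accessible from u0 and u2 ||- p1 \/ (p2 /\ p1).
u2 ||- p1 \/ (p2 /\ p1) via the disjunct p1.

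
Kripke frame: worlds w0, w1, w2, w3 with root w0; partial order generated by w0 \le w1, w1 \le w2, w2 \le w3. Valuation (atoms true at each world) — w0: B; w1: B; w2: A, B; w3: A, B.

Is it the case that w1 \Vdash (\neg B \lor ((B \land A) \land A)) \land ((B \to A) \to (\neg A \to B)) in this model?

No

w1 \nVdash (\neg B \lor ((B \land A) \land A)) \land ((B \to A) \to (\neg A \to B)) since w1 fails \neg B \lor ((B \land A) \land A).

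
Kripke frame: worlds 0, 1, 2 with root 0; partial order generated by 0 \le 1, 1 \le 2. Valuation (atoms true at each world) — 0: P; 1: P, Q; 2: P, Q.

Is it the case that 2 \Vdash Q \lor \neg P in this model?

2 \Vdash Q \lor \neg P via the disjunct Q.

Yes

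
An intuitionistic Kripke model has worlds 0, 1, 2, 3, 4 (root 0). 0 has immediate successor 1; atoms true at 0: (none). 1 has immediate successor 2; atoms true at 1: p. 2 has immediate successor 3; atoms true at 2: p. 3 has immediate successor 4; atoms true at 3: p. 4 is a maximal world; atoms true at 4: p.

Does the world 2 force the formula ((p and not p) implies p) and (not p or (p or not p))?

2 forces ((p and not p) implies p) and (not p or (p or not p)) since 2 forces both conjuncts.

Yes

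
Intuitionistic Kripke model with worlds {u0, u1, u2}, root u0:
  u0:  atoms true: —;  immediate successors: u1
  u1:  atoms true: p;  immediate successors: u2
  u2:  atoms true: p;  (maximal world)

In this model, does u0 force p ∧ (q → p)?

u0 ⊮ p ∧ (q → p) since u0 fails p.

No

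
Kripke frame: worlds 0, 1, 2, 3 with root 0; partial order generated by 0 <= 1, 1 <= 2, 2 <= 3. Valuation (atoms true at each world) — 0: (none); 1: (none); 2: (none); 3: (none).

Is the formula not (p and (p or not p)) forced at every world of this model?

Yes

0 forces not (p and (p or not p)): no world accessible from 0 forces p and (p or not p).
Since the root 0 forces not (p and (p or not p)) and forcing is persistent (monotone upward), every world forces it.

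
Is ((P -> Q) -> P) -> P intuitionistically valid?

This is Peirce's law, which is not intuitionistically valid.
A Kripke countermodel: worlds w0, w1; order generated by w0 <= w1; atoms true at each world — w0:{}; w1:{P}.
w0 ||-/- ((P -> Q) -> P) -> P: already at w0 itself, w0 ||- (P -> Q) -> P but w0 ||-/- P.
w0 lacks atom P, so w0 ||-/- P.
So the root w0 does not force the formula.

No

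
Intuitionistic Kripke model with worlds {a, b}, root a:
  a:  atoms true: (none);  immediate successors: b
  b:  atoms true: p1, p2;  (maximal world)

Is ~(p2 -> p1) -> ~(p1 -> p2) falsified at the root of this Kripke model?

a ||- ~(p2 -> p1) -> ~(p1 -> p2) vacuously: no world accessible from a forces the antecedent ~(p2 -> p1).
So the root a forces ~(p2 -> p1) -> ~(p1 -> p2); the model is not a countermodel.

No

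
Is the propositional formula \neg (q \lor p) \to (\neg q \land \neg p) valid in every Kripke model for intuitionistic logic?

Yes

This is a constructively valid De Morgan direction (negated disjunction to conjunction of negations), which is intuitionistically derivable.
From \neg (q \lor p): if q held then q \lor p would, contradiction — so \neg q; similarly \neg p.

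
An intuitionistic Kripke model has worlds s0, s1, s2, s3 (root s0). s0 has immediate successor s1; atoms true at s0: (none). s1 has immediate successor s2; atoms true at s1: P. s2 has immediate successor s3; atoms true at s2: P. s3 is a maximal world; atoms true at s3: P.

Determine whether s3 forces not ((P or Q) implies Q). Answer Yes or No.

s3 forces not ((P or Q) implies Q): no world accessible from s3 forces (P or Q) implies Q.

Yes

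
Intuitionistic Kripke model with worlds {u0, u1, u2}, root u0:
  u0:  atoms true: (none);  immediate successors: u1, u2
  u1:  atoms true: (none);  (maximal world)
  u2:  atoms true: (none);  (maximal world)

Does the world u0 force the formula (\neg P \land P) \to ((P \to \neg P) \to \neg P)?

u0 \Vdash (\neg P \land P) \to ((P \to \neg P) \to \neg P) vacuously: no world accessible from u0 forces the antecedent \neg P \land P.

Yes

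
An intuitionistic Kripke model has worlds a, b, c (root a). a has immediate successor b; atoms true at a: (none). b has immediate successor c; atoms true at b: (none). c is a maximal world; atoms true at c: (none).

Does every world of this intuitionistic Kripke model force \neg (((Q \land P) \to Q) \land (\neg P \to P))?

a \Vdash \neg (((Q \land P) \to Q) \land (\neg P \to P)): no world accessible from a forces ((Q \land P) \to Q) \land (\neg P \to P).
Since the root a forces \neg (((Q \land P) \to Q) \land (\neg P \to P)) and forcing is persistent (monotone upward), every world forces it.

Yes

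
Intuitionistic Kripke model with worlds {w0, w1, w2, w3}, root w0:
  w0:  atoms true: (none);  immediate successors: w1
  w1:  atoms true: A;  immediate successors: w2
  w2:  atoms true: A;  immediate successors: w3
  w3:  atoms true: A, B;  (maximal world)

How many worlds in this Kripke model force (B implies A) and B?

1

w0: does not force it — w0 does not force (B implies A) and B since w0 fails B.
w1: does not force it — w1 does not force (B implies A) and B since w1 fails B.
w2: does not force it — w2 does not force (B implies A) and B since w2 fails B.
w3: forces it.
Worlds forcing the formula: {w3}.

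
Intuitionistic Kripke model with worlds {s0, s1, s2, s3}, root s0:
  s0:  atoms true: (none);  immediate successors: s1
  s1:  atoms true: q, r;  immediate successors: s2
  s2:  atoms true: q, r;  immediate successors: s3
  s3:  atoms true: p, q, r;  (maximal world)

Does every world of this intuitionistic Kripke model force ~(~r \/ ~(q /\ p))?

s0 ||- ~(~r \/ ~(q /\ p)): no world accessible from s0 forces ~r \/ ~(q /\ p).
Since the root s0 forces ~(~r \/ ~(q /\ p)) and forcing is persistent (monotone upward), every world forces it.

Yes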